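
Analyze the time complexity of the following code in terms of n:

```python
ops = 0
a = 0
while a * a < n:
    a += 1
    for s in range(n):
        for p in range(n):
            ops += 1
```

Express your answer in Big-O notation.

Each loop level contributes: √n × n × n. Multiplying the contributions gives O(n^2√n).

Answer: O(n^2√n)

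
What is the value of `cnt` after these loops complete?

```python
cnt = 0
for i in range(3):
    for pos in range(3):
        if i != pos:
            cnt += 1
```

3² - 3 (exclude diagonal)
`cnt` takes the values: 0 → 1 → 2 → 3 → 4 → 5 → 6

Answer: 6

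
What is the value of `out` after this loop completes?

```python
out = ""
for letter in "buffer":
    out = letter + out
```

Reverse 'buffer'
`out` takes the values: "" → "b" → "ub" → "fub" → "ffub" → "effub" → "reffub"

Answer: "reffub"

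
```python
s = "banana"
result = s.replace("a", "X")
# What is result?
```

Trace:
`s = "banana"` → s = 'banana'
`result = s.replace("a", "X")` → result = 'bXnXnX'
So result = 'bXnXnX'

Answer: 'bXnXnX'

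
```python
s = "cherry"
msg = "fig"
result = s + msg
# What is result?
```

Trace:
`s = "cherry"` → s = 'cherry'
`msg = "fig"` → msg = 'fig'
`result = s + msg` → result = 'cherryfig'
So result = 'cherryfig'

Answer: 'cherryfig'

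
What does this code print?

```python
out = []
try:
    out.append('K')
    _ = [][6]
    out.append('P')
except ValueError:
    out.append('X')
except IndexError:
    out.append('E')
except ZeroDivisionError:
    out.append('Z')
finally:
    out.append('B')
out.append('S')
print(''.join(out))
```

Execution trace: 'K' (try body) → 'E' (except IndexError) → 'B' (finally) → 'S' (after the try/except). Output: KEBS

Answer: KEBS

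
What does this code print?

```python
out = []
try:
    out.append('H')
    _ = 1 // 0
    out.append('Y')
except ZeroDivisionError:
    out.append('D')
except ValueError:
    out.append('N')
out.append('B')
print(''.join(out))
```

Execution trace: 'H' (try body) → 'D' (except ZeroDivisionError) → 'B' (after the try/except). Output: HDB

Answer: HDB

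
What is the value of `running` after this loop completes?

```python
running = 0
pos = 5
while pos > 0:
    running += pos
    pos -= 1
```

Sum 5 down to 1
`running` takes the values: 0 → 5 → 9 → 12 → 14 → 15

Answer: 15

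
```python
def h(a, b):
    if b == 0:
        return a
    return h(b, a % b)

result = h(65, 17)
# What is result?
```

h(65, 17) -> h(17, 14) -> h(14, 3) -> h(3, 2) -> h(2, 1) -> h(1, 0) -> 1

Answer: 1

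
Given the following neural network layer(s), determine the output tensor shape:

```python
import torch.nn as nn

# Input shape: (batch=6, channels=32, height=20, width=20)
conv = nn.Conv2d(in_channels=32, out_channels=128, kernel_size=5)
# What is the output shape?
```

Input: (6, 32, 20, 20) -> Output: (6, 128, 16, 16)

Answer: (6, 128, 16, 16)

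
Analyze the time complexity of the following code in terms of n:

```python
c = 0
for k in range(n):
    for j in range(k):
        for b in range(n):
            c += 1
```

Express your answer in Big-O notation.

Each loop level contributes: n × n × n. Multiplying the contributions gives O(n^3).

Answer: O(n^3)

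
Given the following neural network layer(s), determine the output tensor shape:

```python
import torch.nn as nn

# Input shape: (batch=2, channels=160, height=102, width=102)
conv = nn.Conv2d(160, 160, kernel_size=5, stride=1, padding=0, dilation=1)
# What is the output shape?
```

Input: (2, 160, 102, 102) -> Output: (2, 160, 98, 98)

Answer: (2, 160, 98, 98)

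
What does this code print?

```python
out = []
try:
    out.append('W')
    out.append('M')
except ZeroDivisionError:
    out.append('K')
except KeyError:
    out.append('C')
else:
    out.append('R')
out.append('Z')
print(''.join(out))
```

Execution trace: 'W' (try body) → 'M' (try body, no exception) → 'R' (else) → 'Z' (after the try/except). Output: WMRZ

Answer: WMRZ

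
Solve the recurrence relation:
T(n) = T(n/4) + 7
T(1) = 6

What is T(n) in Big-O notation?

Each step divides n by 4 and adds 7. After log_4(n) steps we reach T(1)=6. So T(n) = 7·log_4(n) + 6 = O(log n).

Answer: O(log n)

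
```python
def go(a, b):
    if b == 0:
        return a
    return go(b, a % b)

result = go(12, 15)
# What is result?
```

go(12, 15) -> go(15, 12) -> go(12, 3) -> go(3, 0) -> 3

Answer: 3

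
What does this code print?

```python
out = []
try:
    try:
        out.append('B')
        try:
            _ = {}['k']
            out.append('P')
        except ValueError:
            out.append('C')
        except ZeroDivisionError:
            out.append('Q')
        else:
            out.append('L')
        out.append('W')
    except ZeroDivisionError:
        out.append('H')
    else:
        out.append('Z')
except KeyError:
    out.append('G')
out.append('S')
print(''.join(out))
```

Execution trace: 'B' (try body) → 'G' (outer except KeyError) → 'S' (after the try/except). Output: BGS

Answer: BGS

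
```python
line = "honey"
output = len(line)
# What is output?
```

Trace:
`line = "honey"` → line = 'honey'
`output = len(line)` → output = 5
So output = 5

Answer: 5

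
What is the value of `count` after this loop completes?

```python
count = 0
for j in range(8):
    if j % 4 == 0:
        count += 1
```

Count numbers divisible by 4 in range(8)
`count` takes the values: 0 → 1 → 2

Answer: 2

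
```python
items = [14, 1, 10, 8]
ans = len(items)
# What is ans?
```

Trace:
`items = [14, 1, 10, 8]` → items = [14, 1, 10, 8]
`ans = len(items)` → ans = 4
So ans = 4

Answer: 4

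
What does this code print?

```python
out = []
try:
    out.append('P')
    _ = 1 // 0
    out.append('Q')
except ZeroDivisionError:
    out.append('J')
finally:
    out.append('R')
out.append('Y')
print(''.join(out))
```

Execution trace: 'P' (try body) → 'J' (except ZeroDivisionError) → 'R' (finally) → 'Y' (after the try/except). Output: PJRY

Answer: PJRY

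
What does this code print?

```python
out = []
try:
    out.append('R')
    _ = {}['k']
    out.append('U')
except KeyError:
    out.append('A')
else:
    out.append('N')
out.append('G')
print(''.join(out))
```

Execution trace: 'R' (try body) → 'A' (except KeyError) → 'G' (after the try/except). Output: RAG

Answer: RAG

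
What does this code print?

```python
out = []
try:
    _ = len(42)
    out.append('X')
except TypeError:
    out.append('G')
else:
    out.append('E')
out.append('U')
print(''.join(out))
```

Execution trace: 'G' (except TypeError) → 'U' (after the try/except). Output: GU

Answer: GU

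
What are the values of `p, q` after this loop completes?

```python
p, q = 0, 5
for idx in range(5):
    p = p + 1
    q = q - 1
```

p goes 0→5, q goes 5→0
`p, q` takes the values: (0, 5) → (1, 5) → (1, 4) → (2, 4) → (2, 3) → (3, 3) → (3, 2) → (4, 2) → (4, 1) → (5, 1) → (5, 0)

Answer: 5, 0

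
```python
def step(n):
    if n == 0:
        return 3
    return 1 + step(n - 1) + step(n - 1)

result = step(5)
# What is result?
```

step(n) = 1 + 2·step(n-1), step(0)=3. Closed form: (3+1)·2^5 - 1 = 127.

Answer: 127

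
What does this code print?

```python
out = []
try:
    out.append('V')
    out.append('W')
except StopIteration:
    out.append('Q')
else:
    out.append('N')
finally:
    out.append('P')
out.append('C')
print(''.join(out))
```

Execution trace: 'V' (try body) → 'W' (try body, no exception) → 'N' (else) → 'P' (finally) → 'C' (after the try/except). Output: VWNPC

Answer: VWNPC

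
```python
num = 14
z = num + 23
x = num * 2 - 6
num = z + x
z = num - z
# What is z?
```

Trace:
`num = 14` → num = 14
`z = num + 23` → z = 37
`x = num * 2 - 6` → x = 22
`num = z + x` → num = 59
`z = num - z` → z = 22
So z = 22

Answer: 22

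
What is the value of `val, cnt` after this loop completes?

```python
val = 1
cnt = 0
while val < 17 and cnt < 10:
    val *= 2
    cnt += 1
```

Double until >= 17 or 10 iterations
`val, cnt` takes the values: (1, 0) → (2, 0) → (2, 1) → (4, 1) → (4, 2) → (8, 2) → (8, 3) → (16, 3) → (16, 4) → (32, 4) → (32, 5)

Answer: 32, 5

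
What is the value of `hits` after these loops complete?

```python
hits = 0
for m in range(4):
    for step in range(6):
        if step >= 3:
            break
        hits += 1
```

Inner breaks at 3, outer runs 4 times
`hits` takes the values: 0 → 1 → 2 → 3 → 4 → 5 → 6 → 7 → 8 → 9 → 10 → 11 → 12

Answer: 12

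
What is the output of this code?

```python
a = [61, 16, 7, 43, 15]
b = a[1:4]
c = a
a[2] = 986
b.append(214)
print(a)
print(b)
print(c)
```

Key concept: slice vs alias.
Step by step:
`a = [61, 16, 7, 43, 15]` → a = [61, 16, 7, 43, 15]
`b = a[1:4]` → b = [16, 7, 43]
`c = a` → c = [61, 16, 7, 43, 15] (same object as a)
`a[2] = 986` → a = [61, 16, 986, 43, 15] (same object as c); c = [61, 16, 986, 43, 15] (same object as a)
`b.append(214)` → b = [16, 7, 43, 214]
`print(a)` → prints [61, 16, 986, 43, 15]
`print(b)` → prints [16, 7, 43, 214]
`print(c)` → prints [61, 16, 986, 43, 15]

Answer:
[61, 16, 986, 43, 15]
[16, 7, 43, 214]
[61, 16, 986, 43, 15]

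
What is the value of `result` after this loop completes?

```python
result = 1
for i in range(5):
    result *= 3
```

3^5 = 243
`result` takes the values: 1 → 3 → 9 → 27 → 81 → 243

Answer: 243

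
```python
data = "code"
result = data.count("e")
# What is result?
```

Trace:
`data = "code"` → data = 'code'
`result = data.count("e")` → result = 1
So result = 1

Answer: 1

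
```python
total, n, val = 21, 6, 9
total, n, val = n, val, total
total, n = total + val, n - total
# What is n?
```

Trace:
`total, n, val = 21, 6, 9` → total = 21; n = 6; val = 9
`total, n, val = n, val, total` → total = 6; n = 9; val = 21
`total, n = total + val, n - total` → total = 27; n = 3
So n = 3

Answer: 3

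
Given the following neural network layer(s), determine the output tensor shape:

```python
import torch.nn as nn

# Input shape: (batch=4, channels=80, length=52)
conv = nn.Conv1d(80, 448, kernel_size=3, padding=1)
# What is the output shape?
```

Input: (4, 80, 52) -> Output: (4, 448, 52)

Answer: (4, 448, 52)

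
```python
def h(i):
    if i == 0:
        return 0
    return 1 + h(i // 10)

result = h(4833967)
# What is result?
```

Count of digits of 4833967: 7

Answer: 7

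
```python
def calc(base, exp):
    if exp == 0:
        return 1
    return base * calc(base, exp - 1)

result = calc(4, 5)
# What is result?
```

calc(4, 5) = 4 * 4 * 4 * 4 * 4 = 1024

Answer: 1024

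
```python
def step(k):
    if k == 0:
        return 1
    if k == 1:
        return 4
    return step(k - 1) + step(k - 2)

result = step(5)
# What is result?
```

Build up from base cases: step(0)=1, step(1)=4, step(2)=5, step(3)=9, step(4)=14, step(5)=23

Answer: 23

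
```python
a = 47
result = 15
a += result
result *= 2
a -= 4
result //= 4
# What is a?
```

Trace:
`a = 47` → a = 47
`result = 15` → result = 15
`a += result` → a = 62
`result *= 2` → result = 30
`a -= 4` → a = 58
`result //= 4` → result = 7
So a = 58

Answer: 58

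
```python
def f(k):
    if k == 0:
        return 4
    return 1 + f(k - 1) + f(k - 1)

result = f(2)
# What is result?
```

f(k) = 1 + 2·f(k-1), f(0)=4. Closed form: (4+1)·2^2 - 1 = 19.

Answer: 19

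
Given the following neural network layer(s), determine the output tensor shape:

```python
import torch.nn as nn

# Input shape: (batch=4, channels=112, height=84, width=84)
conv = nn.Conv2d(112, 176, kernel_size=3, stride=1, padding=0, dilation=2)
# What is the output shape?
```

Input: (4, 112, 84, 84) -> Output: (4, 176, 80, 80)

Answer: (4, 176, 80, 80)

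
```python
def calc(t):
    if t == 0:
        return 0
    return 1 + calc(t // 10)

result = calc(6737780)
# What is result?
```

Count of digits of 6737780: 7

Answer: 7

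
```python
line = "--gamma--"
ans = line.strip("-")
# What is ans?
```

Trace:
`line = "--gamma--"` → line = '--gamma--'
`ans = line.strip("-")` → ans = 'gamma'
So ans = 'gamma'

Answer: 'gamma'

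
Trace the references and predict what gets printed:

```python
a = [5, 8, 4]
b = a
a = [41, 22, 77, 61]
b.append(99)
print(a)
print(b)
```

Key concept: rebinding vs mutation: a is rebound to a new list, b still points at the original.
Step by step:
`a = [5, 8, 4]` → a = [5, 8, 4]
`b = a` → b = [5, 8, 4] (same object as a)
`a = [41, 22, 77, 61]` → a = [41, 22, 77, 61]
`b.append(99)` → b = [5, 8, 4, 99]
`print(a)` → prints [41, 22, 77, 61]
`print(b)` → prints [5, 8, 4, 99]

Answer:
[41, 22, 77, 61]
[5, 8, 4, 99]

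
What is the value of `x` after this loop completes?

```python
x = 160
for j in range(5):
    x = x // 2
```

Halve 5 times: 160 // 2^5 = 5
`x` takes the values: 160 → 80 → 40 → 20 → 10 → 5

Answer: 5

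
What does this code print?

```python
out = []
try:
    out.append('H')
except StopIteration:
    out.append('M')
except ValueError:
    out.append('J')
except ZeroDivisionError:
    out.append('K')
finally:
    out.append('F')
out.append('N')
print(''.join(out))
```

Execution trace: 'H' (try body, no exception) → 'F' (finally) → 'N' (after the try/except). Output: HFN

Answer: HFN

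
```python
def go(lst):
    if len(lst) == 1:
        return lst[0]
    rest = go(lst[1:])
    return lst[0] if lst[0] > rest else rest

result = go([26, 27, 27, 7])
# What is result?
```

Recursive max over [26, 27, 27, 7] = 27

Answer: 27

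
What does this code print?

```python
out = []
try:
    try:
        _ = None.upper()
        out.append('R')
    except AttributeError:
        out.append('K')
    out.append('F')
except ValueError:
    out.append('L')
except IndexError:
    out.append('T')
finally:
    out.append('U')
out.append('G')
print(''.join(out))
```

Execution trace: 'K' (inner except AttributeError) → 'F' (try body, no exception) → 'U' (finally) → 'G' (after the try/except). Output: KFUG

Answer: KFUG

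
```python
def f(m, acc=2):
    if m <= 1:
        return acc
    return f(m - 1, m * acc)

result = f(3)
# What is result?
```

Accumulator trace (n, acc): (3, 2) -> (2, 6) -> (1, 12) -> return 12

Answer: 12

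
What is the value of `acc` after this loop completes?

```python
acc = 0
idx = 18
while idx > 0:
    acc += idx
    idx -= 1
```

Sum 18 down to 1
`acc` takes the values: 0 → 18 → 35 → 51 → 66 → 80 → 93 → 105 → 116 → 126 → 135 → 143 → 150 → 156 → 161 → 165 → 168 → 170 → 171

Answer: 171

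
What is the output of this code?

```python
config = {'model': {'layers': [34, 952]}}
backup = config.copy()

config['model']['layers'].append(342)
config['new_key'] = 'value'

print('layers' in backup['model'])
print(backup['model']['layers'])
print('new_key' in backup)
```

Key concept: shallow copy gotcha with nested dict.
Step by step:
`config = {'model': {'layers': [34, 952]}}` → config = {'model': {'layers': [34, 952]}}
`backup = config.copy()` → backup = {'model': {'layers': [34, 952]}}
`config['model']['layers'].append(342)` → config = {'model': {'layers': [34, 952, 342]}}; backup = {'model': {'layers': [34, 952, 342]}}
`config['new_key'] = 'value'` → config = {'model': {'layers': [34, 952, 342]}, 'new_key': 'value'}
`print('layers' in backup['model'])` → prints True
`print(backup['model']['layers'])` → prints [34, 952, 342]
`print('new_key' in backup)` → prints False

Answer:
True
[34, 952, 342]
False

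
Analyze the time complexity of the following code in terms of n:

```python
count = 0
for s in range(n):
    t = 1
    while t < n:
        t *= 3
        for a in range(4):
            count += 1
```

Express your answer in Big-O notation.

Each loop level contributes: n × log n × 1. Multiplying the contributions gives O(n log n).

Answer: O(n log n)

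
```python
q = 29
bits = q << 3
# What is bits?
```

Trace:
`q = 29` → q = 29
`bits = q << 3` → bits = 232
So bits = 232

Answer: 232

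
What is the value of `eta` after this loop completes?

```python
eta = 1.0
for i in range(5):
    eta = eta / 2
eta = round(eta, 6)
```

Halving LR 5 times: 1 / 2^5
`eta` takes the values: 1.0 → 0.5 → 0.25 → 0.125 → 0.0625 → 0.03125

Answer: 0.03125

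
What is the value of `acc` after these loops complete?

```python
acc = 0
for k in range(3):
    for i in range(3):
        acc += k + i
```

Sum of all k+i for k,i in 3x3
`acc` takes the values: 0 → 1 → 3 → 4 → 6 → 9 → 11 → 14 → 18

Answer: 18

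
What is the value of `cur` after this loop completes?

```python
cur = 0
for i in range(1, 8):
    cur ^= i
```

XOR of 1 to 7
`cur` takes the values: 0 → 1 → 3 → 0 → 4 → 1 → 7 → 0

Answer: 0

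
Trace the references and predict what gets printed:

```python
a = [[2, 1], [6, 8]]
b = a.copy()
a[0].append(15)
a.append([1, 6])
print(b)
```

Key concept: shallow copy with nested lists.
Step by step:
`a = [[2, 1], [6, 8]]` → a = [[2, 1], [6, 8]]
`b = a.copy()` → b = [[2, 1], [6, 8]]
`a[0].append(15)` → a = [[2, 1, 15], [6, 8]]; b = [[2, 1, 15], [6, 8]]
`a.append([1, 6])` → a = [[2, 1, 15], [6, 8], [1, 6]]
`print(b)` → prints [[2, 1, 15], [6, 8]]

Answer: [[2, 1, 15], [6, 8]]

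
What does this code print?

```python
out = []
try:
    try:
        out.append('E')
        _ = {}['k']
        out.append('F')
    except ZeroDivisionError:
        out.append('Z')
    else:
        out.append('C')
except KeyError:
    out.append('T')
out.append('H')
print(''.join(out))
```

Execution trace: 'E' (inner try body) → 'T' (outer except KeyError) → 'H' (after the try/except). Output: ETH

Answer: ETH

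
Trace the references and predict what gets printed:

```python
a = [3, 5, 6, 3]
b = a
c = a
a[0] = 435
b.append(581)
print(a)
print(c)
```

Key concept: multiple aliases.
Step by step:
`a = [3, 5, 6, 3]` → a = [3, 5, 6, 3]
`b = a` → b = [3, 5, 6, 3] (same object as a)
`c = a` → c = [3, 5, 6, 3] (same object as a, b)
`a[0] = 435` → a = [435, 5, 6, 3] (same object as b, c); b = [435, 5, 6, 3] (same object as a, c); c = [435, 5, 6, 3] (same object as a, b)
`b.append(581)` → a = [435, 5, 6, 3, 581] (same object as b, c); b = [435, 5, 6, 3, 581] (same object as a, c); c = [435, 5, 6, 3, 581] (same object as a, b)
`print(a)` → prints [435, 5, 6, 3, 581]
`print(c)` → prints [435, 5, 6, 3, 581]

Answer:
[435, 5, 6, 3, 581]
[435, 5, 6, 3, 581]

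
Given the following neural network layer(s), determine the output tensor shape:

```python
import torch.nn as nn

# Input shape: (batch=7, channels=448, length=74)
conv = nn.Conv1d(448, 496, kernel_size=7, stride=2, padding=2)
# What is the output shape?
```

Input: (7, 448, 74) -> Output: (7, 496, 36)

Answer: (7, 496, 36)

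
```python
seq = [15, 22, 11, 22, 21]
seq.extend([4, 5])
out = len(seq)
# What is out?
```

Trace:
`seq = [15, 22, 11, 22, 21]` → seq = [15, 22, 11, 22, 21]
`seq.extend([4, 5])` → seq = [15, 22, 11, 22, 21, 4, 5]
`out = len(seq)` → out = 7
So out = 7

Answer: 7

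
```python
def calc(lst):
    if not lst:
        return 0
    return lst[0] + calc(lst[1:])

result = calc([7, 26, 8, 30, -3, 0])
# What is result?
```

7 + 26 + 8 + 30 + (-3) + 0 + 0 = 68

Answer: 68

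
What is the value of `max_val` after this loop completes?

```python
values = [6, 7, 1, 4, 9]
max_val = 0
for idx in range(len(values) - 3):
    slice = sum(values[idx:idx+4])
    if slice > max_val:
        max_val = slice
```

Max sum of 4-element window in [6, 7, 1, 4, 9]
`max_val` takes the values: 0 → 18 → 21

Answer: 21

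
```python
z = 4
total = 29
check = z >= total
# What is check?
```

Trace:
`z = 4` → z = 4
`total = 29` → total = 29
`check = z >= total` → check = False
So check = False

Answer: False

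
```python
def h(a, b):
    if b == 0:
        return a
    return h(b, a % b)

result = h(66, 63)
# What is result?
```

h(66, 63) -> h(63, 3) -> h(3, 0) -> 3

Answer: 3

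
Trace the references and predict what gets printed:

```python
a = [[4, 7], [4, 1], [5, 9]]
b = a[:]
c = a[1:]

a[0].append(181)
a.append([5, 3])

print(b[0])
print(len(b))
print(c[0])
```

Key concept: slice with nested mutation.
Step by step:
`a = [[4, 7], [4, 1], [5, 9]]` → a = [[4, 7], [4, 1], [5, 9]]
`b = a[:]` → b = [[4, 7], [4, 1], [5, 9]]
`c = a[1:]` → c = [[4, 1], [5, 9]]
`a[0].append(181)` → a = [[4, 7, 181], [4, 1], [5, 9]]; b = [[4, 7, 181], [4, 1], [5, 9]]
`a.append([5, 3])` → a = [[4, 7, 181], [4, 1], [5, 9], [5, 3]]
`print(b[0])` → prints [4, 7, 181]
`print(len(b))` → prints 3
`print(c[0])` → prints [4, 1]

Answer:
[4, 7, 181]
3
[4, 1]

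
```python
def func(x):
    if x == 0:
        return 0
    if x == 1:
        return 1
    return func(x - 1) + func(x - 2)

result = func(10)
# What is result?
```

Build up from base cases: func(0)=0, func(1)=1, func(2)=1, func(3)=2, func(4)=3, func(5)=5, func(6)=8, ..., func(10)=55

Answer: 55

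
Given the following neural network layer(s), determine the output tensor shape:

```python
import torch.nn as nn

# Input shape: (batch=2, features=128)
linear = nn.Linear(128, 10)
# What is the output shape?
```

Input: (2, 128) -> Output: (2, 10)

Answer: (2, 10)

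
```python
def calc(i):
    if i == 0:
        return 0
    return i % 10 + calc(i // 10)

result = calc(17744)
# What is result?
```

Sum of digits of 17744: 4 + 4 + 7 + 7 + 1 = 23

Answer: 23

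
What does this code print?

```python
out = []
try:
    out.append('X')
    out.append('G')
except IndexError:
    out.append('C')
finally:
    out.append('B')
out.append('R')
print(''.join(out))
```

Execution trace: 'X' (try body) → 'G' (try body, no exception) → 'B' (finally) → 'R' (after the try/except). Output: XGBR

Answer: XGBR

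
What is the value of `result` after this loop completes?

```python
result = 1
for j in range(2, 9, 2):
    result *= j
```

Product of even numbers 2 to 8
`result` takes the values: 1 → 2 → 8 → 48 → 384

Answer: 384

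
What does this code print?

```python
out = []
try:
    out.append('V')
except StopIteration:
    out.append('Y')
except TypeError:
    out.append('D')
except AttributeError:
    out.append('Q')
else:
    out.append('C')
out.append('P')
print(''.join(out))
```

Execution trace: 'V' (try body, no exception) → 'C' (else) → 'P' (after the try/except). Output: VCP

Answer: VCP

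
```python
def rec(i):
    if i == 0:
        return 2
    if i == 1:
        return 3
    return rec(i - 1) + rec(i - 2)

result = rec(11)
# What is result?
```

Build up from base cases: rec(0)=2, rec(1)=3, rec(2)=5, rec(3)=8, rec(4)=13, rec(5)=21, rec(6)=34, ..., rec(11)=377

Answer: 377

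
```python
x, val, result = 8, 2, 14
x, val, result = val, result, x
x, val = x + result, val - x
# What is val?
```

Trace:
`x, val, result = 8, 2, 14` → x = 8; val = 2; result = 14
`x, val, result = val, result, x` → x = 2; val = 14; result = 8
`x, val = x + result, val - x` → x = 10; val = 12
So val = 12

Answer: 12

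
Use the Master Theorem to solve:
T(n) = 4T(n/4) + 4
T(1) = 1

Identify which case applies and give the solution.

a=4, b=4, f(n)=4. log_4(4) = 1. Since c=0 < 1, Case 1 applies: T(n) = Θ(n^log_b(a)) = O(n).

Answer: O(n) - Case 1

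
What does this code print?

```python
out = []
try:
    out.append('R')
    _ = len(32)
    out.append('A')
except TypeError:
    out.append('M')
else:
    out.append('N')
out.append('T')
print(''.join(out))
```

Execution trace: 'R' (try body) → 'M' (except TypeError) → 'T' (after the try/except). Output: RMT

Answer: RMT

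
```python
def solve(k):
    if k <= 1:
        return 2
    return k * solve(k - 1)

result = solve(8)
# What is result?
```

solve(8) = 8 * 7 * 6 * 5 * 4 * 3 * 2 * 2 = 80640

Answer: 80640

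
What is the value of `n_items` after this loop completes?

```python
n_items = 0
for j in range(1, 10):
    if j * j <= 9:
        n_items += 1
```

Count numbers where j² ≤ 9
`n_items` takes the values: 0 → 1 → 2 → 3

Answer: 3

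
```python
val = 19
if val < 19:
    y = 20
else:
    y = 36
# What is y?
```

Trace:
`val = 19` → val = 19
`if val < 19: ...` → val < 19 is False, take else branch → y = 36
So y = 36

Answer: 36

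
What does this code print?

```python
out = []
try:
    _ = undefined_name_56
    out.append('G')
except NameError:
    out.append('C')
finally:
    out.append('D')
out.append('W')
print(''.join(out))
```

Execution trace: 'C' (except NameError) → 'D' (finally) → 'W' (after the try/except). Output: CDW

Answer: CDW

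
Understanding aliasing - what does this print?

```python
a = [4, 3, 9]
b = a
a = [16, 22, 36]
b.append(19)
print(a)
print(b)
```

Key concept: rebinding vs mutation: a is rebound to a new list, b still points at the original.
Step by step:
`a = [4, 3, 9]` → a = [4, 3, 9]
`b = a` → b = [4, 3, 9] (same object as a)
`a = [16, 22, 36]` → a = [16, 22, 36]
`b.append(19)` → b = [4, 3, 9, 19]
`print(a)` → prints [16, 22, 36]
`print(b)` → prints [4, 3, 9, 19]

Answer:
[16, 22, 36]
[4, 3, 9, 19]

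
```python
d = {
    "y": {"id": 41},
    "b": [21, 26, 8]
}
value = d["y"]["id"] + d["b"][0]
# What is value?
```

Trace:
`d = { ...` → d = {'y': {'id': 41}, 'b': [21, 26, 8]}
`value = d["y"]["id"] + d["b"][0]` → value = 62
So value = 62

Answer: 62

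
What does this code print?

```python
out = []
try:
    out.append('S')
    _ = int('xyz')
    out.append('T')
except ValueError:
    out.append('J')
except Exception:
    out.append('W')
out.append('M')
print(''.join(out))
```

Execution trace: 'S' (try body) → 'J' (except ValueError) → 'M' (after the try/except). Output: SJM

Answer: SJM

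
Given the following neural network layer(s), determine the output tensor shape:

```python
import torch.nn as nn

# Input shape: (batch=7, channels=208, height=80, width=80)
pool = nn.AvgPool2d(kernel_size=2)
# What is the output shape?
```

Input: (7, 208, 80, 80) -> Output: (7, 208, 40, 40)

Answer: (7, 208, 40, 40)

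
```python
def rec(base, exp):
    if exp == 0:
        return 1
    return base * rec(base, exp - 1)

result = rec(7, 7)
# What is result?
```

rec(7, 7) = 7 * 7 * 7 * 7 * 7 * 7 * 7 = 823543

Answer: 823543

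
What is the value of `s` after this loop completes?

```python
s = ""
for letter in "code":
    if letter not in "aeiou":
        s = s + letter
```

Remove vowels from 'code'
`s` takes the values: "" → "c" → "cd"

Answer: "cd"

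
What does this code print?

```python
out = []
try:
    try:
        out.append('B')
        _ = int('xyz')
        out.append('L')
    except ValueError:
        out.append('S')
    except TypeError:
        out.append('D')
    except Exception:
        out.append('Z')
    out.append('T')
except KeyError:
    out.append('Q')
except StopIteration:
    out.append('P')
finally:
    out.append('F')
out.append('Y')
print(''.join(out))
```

Execution trace: 'B' (inner try body) → 'S' (inner except ValueError) → 'T' (try body, no exception) → 'F' (finally) → 'Y' (after the try/except). Output: BSTFY

Answer: BSTFY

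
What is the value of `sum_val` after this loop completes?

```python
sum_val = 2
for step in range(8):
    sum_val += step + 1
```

Start at 2, add 1 to 8 = 38
`sum_val` takes the values: 2 → 3 → 5 → 8 → 12 → 17 → 23 → 30 → 38

Answer: 38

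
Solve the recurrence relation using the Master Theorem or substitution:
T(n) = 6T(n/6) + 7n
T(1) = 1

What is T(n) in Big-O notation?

By Master Theorem: a=6, b=6, f(n)=7n. Since log_6(6) = 1 and f(n) = Θ(n^1), Case 2 applies. T(n) = O(n log n).

Answer: O(n log n)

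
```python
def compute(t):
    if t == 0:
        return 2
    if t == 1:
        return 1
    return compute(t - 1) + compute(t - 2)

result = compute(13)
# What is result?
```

Build up from base cases: compute(0)=2, compute(1)=1, compute(2)=3, compute(3)=4, compute(4)=7, compute(5)=11, compute(6)=18, ..., compute(13)=521

Answer: 521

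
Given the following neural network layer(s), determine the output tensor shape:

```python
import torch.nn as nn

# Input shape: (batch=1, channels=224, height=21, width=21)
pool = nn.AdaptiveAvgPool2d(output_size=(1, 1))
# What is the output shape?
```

Input: (1, 224, 21, 21) -> Output: (1, 224, 1, 1)

Answer: (1, 224, 1, 1)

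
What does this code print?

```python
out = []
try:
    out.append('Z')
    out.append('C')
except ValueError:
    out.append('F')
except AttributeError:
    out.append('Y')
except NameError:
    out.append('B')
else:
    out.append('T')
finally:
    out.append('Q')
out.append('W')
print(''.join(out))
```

Execution trace: 'Z' (try body) → 'C' (try body, no exception) → 'T' (else) → 'Q' (finally) → 'W' (after the try/except). Output: ZCTQW

Answer: ZCTQW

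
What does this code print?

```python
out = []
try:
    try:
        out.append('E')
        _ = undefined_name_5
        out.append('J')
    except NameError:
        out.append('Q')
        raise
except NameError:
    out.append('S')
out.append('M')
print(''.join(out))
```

Execution trace: 'E' (inner try body) → 'Q' (inner except NameError) → 'S' (outer except NameError) → 'M' (after the try/except). Output: EQSM

Answer: EQSM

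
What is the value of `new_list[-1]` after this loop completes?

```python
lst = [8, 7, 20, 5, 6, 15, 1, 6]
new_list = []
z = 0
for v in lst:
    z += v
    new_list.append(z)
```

Cumulative sum ends at 68
`new_list` takes the values: [] → [8] → [8, 15] → [8, 15, 35] → [8, 15, 35, 40] → [8, 15, 35, 40, 46] → [8, 15, 35, 40, 46, 61] → [8, 15, 35, 40, 46, 61, 62] → [8, 15, 35, 40, 46, 61, 62, 68]
So `new_list[-1]` = 68

Answer: 68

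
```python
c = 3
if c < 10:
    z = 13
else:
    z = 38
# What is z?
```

Trace:
`c = 3` → c = 3
`if c < 10: ...` → c < 10 is True → z = 13
So z = 13

Answer: 13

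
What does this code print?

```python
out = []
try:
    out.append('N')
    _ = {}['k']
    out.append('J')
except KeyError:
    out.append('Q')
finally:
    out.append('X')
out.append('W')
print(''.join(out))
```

Execution trace: 'N' (try body) → 'Q' (except KeyError) → 'X' (finally) → 'W' (after the try/except). Output: NQXW

Answer: NQXW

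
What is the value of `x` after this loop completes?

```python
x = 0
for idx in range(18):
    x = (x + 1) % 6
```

Increment mod 6, 18 times = 0
`x` takes the values: 0 → 1 → 2 → 3 → 4 → 5 → 0 → 1 → 2 → 3 → 4 → 5 → 0 → 1 → 2 → 3 → 4 → 5 → 0

Answer: 0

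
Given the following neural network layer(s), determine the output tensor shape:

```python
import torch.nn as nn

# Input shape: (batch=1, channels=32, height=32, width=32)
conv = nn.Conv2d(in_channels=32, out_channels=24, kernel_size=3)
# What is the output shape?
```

Input: (1, 32, 32, 32) -> Output: (1, 24, 30, 30)

Answer: (1, 24, 30, 30)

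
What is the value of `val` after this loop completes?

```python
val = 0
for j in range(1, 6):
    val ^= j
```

XOR of 1 to 5
`val` takes the values: 0 → 1 → 3 → 0 → 4 → 1

Answer: 1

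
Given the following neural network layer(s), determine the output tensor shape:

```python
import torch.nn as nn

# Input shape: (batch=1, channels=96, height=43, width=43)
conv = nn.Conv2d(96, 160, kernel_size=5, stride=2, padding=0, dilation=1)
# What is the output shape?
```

Input: (1, 96, 43, 43) -> Output: (1, 160, 20, 20)

Answer: (1, 160, 20, 20)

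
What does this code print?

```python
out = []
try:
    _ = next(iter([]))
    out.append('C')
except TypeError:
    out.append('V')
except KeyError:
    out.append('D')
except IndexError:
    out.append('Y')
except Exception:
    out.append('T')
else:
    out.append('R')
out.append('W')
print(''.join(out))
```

Execution trace: 'T' (except Exception) → 'W' (after the try/except). Output: TW

Answer: TW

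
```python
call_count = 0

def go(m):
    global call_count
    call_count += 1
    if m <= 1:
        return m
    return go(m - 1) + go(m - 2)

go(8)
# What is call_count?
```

Calls(m) = 1 + Calls(m-1) + Calls(m-2); Calls(0)=Calls(1)=1. For m=8 this gives 67.

Answer: 67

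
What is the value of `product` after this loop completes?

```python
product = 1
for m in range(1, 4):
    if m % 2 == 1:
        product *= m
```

Product of odd numbers 1 to 3
`product` takes the values: 1 → 3

Answer: 3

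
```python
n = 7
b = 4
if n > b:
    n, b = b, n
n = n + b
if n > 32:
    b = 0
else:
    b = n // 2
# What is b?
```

Trace:
`n = 7` → n = 7
`b = 4` → b = 4
`if n > b: ...` → n > b is True → n = 4; b = 7
`n = n + b` → n = 11
`if n > 32: ...` → n > 32 is False, take else branch → b = 5
So b = 5

Answer: 5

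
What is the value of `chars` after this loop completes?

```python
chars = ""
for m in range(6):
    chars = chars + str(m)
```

Concatenate digits 0 to 5
`chars` takes the values: "" → "0" → "01" → "012" → "0123" → "01234" → "012345"

Answer: "012345"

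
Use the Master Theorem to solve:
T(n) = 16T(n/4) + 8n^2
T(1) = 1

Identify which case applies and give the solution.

a=16, b=4, f(n)=8n^2. log_4(16) = 2. Since c=2 = 2, Case 2 applies: T(n) = Θ(n^log_b(a) · log n) = O(n^2 log n).

Answer: O(n^2 log n) - Case 2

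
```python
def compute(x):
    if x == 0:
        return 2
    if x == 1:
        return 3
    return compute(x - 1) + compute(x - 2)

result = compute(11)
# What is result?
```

Build up from base cases: compute(0)=2, compute(1)=3, compute(2)=5, compute(3)=8, compute(4)=13, compute(5)=21, compute(6)=34, ..., compute(11)=377

Answer: 377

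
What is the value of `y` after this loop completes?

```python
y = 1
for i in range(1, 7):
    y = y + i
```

Start at 1, add 1 through 6
`y` takes the values: 1 → 2 → 4 → 7 → 11 → 16 → 22

Answer: 22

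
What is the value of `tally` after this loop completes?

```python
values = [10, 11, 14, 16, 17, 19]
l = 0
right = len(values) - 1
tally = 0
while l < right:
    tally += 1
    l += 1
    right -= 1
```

Iterations until pointers meet (list length 6)
`tally` takes the values: 0 → 1 → 2 → 3

Answer: 3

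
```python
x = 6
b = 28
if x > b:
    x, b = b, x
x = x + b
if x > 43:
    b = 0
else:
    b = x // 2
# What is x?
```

Trace:
`x = 6` → x = 6
`b = 28` → b = 28
`if x > b: ...` → x > b is False → no variable changes
`x = x + b` → x = 34
`if x > 43: ...` → x > 43 is False, take else branch → b = 17
So x = 34

Answer: 34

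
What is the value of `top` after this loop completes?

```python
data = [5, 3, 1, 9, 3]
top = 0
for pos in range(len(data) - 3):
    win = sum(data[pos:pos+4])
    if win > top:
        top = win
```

Max sum of 4-element window in [5, 3, 1, 9, 3]
`top` takes the values: 0 → 18

Answer: 18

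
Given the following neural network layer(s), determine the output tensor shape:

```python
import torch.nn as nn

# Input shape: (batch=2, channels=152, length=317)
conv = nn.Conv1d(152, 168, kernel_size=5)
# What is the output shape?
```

Input: (2, 152, 317) -> Output: (2, 168, 313)

Answer: (2, 168, 313)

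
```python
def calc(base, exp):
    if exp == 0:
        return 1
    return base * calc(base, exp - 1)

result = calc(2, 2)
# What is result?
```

calc(2, 2) = 2 * 2 = 4

Answer: 4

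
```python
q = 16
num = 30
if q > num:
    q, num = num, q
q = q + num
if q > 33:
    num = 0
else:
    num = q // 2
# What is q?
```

Trace:
`q = 16` → q = 16
`num = 30` → num = 30
`if q > num: ...` → q > num is False → no variable changes
`q = q + num` → q = 46
`if q > 33: ...` → q > 33 is True → num = 0
So q = 46

Answer: 46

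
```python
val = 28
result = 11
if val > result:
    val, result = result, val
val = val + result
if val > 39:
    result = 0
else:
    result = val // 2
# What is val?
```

Trace:
`val = 28` → val = 28
`result = 11` → result = 11
`if val > result: ...` → val > result is True → val = 11; result = 28
`val = val + result` → val = 39
`if val > 39: ...` → val > 39 is False, take else branch → result = 19
So val = 39

Answer: 39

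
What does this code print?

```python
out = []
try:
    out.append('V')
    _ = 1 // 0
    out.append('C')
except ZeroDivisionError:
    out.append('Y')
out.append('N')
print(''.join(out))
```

Execution trace: 'V' (try body) → 'Y' (except ZeroDivisionError) → 'N' (after the try/except). Output: VYN

Answer: VYN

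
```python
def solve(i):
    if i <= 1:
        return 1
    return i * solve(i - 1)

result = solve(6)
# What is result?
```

solve(6) = 6 * 5 * 4 * 3 * 2 * 1 = 720

Answer: 720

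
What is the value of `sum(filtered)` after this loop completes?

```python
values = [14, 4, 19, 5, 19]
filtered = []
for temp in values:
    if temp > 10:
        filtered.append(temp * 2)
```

Sum of doubled values > 10
`filtered` takes the values: [] → [28] → [28, 38] → [28, 38, 38]
So `sum(filtered)` = 104

Answer: 104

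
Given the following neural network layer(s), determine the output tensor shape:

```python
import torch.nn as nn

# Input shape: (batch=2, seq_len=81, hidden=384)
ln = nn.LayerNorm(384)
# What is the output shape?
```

Input: (2, 81, 384) -> Output: (2, 81, 384)

Answer: (2, 81, 384)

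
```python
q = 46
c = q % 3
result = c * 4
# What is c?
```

Trace:
`q = 46` → q = 46
`c = q % 3` → c = 1
`result = c * 4` → result = 4
So c = 1

Answer: 1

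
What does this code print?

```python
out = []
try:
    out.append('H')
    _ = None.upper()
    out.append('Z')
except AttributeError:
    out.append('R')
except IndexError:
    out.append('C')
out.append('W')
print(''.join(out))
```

Execution trace: 'H' (try body) → 'R' (except AttributeError) → 'W' (after the try/except). Output: HRW

Answer: HRW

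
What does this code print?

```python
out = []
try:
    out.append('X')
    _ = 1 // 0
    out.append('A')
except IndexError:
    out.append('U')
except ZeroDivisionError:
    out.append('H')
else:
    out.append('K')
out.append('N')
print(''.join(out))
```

Execution trace: 'X' (try body) → 'H' (except ZeroDivisionError) → 'N' (after the try/except). Output: XHN

Answer: XHN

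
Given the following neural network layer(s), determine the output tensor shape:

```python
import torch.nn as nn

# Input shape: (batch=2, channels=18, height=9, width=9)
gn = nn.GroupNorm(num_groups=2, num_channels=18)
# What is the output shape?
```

Input: (2, 18, 9, 9) -> Output: (2, 18, 9, 9)

Answer: (2, 18, 9, 9)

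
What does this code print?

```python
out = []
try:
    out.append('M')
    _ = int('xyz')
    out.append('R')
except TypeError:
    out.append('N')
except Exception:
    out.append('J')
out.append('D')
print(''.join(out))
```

Execution trace: 'M' (try body) → 'J' (except Exception) → 'D' (after the try/except). Output: MJD

Answer: MJD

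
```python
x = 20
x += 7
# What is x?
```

Trace:
`x = 20` → x = 20
`x += 7` → x = 27
So x = 27

Answer: 27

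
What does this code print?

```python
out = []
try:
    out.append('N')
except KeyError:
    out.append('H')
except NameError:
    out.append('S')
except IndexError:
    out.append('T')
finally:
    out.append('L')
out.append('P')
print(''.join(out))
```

Execution trace: 'N' (try body, no exception) → 'L' (finally) → 'P' (after the try/except). Output: NLP

Answer: NLP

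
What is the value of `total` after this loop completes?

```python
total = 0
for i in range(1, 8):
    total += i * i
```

Sum of squares 1² to 7² = 140
`total` takes the values: 0 → 1 → 5 → 14 → 30 → 55 → 91 → 140

Answer: 140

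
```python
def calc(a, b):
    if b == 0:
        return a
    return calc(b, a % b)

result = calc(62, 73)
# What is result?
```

calc(62, 73) -> calc(73, 62) -> calc(62, 11) -> calc(11, 7) -> calc(7, 4) -> calc(4, 3) -> calc(3, 1) -> calc(1, 0) -> 1

Answer: 1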